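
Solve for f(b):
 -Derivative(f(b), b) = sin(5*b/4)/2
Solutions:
 f(b) = C1 + 2*cos(5*b/4)/5


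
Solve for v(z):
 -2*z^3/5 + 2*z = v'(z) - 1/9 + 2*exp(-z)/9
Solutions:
 v(z) = C1 - z^4/10 + z^2 + z/9 + 2*exp(-z)/9


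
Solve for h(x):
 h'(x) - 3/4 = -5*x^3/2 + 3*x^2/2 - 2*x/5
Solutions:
 h(x) = C1 - 5*x^4/8 + x^3/2 - x^2/5 + 3*x/4


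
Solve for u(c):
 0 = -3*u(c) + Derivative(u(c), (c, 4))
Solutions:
 u(c) = C1*exp(-3^(1/4)*c) + C2*exp(3^(1/4)*c) + C3*sin(3^(1/4)*c) + C4*cos(3^(1/4)*c)


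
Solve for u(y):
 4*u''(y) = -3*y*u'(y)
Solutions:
 u(y) = C1 + C2*erf(sqrt(6)*y/4)


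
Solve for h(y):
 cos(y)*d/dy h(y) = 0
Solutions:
 h(y) = C1


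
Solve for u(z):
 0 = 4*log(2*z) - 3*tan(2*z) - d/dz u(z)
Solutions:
 u(z) = C1 + 4*z*log(z) - 4*z + 4*z*log(2) + 3*log(cos(2*z))/2


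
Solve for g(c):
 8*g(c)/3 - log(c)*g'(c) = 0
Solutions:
 g(c) = C1*exp(8*li(c)/3)


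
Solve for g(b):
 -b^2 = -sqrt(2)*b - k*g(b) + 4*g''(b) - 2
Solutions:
 g(b) = C1*exp(-b*sqrt(k)/2) + C2*exp(b*sqrt(k)/2) + b^2/k - sqrt(2)*b/k - 2/k + 8/k^2


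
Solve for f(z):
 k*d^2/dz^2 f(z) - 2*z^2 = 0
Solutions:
 f(z) = C1 + C2*z + z^4/(6*k)


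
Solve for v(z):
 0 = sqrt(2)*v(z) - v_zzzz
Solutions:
 v(z) = C1*exp(-2^(1/8)*z) + C2*exp(2^(1/8)*z) + C3*sin(2^(1/8)*z) + C4*cos(2^(1/8)*z)


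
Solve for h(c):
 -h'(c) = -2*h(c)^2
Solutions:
 h(c) = -1/(C1 + 2*c)


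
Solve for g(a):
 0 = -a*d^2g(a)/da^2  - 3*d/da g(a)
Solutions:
 g(a) = C1 + C2/a^2


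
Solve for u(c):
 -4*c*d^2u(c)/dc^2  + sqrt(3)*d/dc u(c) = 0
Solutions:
 u(c) = C1 + C2*c^(sqrt(3)/4 + 1)


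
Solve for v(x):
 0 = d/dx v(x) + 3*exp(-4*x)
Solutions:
 v(x) = C1 + 3*exp(-4*x)/4


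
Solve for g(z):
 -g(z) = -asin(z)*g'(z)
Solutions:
 g(z) = C1*exp(Integral(1/asin(z), z))


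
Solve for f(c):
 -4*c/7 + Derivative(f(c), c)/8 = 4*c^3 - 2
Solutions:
 f(c) = C1 + 8*c^4 + 16*c^2/7 - 16*c


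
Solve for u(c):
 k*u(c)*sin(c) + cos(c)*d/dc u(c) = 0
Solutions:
 u(c) = C1*exp(k*log(cos(c)))


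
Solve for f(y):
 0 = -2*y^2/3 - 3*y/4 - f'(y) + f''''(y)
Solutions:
 f(y) = C1 + C4*exp(y) - 2*y^3/9 - 3*y^2/8 + (C2*sin(sqrt(3)*y/2) + C3*cos(sqrt(3)*y/2))*exp(-y/2)


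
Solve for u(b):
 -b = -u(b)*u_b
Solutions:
 u(b) = -sqrt(C1 + b^2)
 u(b) = sqrt(C1 + b^2)


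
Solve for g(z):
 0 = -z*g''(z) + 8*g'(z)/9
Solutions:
 g(z) = C1 + C2*z^(17/9)


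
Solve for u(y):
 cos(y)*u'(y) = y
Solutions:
 u(y) = C1 + Integral(y/cos(y), y)


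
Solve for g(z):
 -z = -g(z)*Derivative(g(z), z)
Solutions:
 g(z) = -sqrt(C1 + z^2)
 g(z) = sqrt(C1 + z^2)


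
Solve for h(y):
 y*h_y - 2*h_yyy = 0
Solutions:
 h(y) = C1 + Integral(C2*airyai(2^(2/3)*y/2) + C3*airybi(2^(2/3)*y/2), y)


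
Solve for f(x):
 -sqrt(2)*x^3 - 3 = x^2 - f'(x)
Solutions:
 f(x) = C1 + sqrt(2)*x^4/4 + x^3/3 + 3*x


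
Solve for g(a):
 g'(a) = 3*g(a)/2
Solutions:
 g(a) = C1*exp(3*a/2)


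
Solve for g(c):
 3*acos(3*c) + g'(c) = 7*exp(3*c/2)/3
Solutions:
 g(c) = C1 - 3*c*acos(3*c) + sqrt(1 - 9*c^2) + 14*exp(3*c/2)/9


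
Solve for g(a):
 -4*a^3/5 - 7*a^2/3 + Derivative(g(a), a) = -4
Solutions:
 g(a) = C1 + a^4/5 + 7*a^3/9 - 4*a


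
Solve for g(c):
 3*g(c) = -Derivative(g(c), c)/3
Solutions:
 g(c) = C1*exp(-9*c)


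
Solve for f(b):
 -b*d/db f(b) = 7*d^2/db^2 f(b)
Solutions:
 f(b) = C1 + C2*erf(sqrt(14)*b/14)


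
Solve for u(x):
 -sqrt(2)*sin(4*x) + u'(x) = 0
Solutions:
 u(x) = C1 - sqrt(2)*cos(4*x)/4


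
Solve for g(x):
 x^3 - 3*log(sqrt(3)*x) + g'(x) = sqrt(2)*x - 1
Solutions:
 g(x) = C1 - x^4/4 + sqrt(2)*x^2/2 + 3*x*log(x) - 4*x + 3*x*log(3)/2


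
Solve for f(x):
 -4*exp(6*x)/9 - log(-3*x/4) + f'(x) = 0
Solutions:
 f(x) = C1 + x*log(-x) + x*(-2*log(2) - 1 + log(3)) + 2*exp(6*x)/27


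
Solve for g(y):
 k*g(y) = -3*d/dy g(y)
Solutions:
 g(y) = C1*exp(-k*y/3)


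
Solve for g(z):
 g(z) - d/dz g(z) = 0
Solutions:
 g(z) = C1*exp(z)


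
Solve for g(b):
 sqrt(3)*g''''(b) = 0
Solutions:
 g(b) = C1 + C2*b + C3*b^2 + C4*b^3


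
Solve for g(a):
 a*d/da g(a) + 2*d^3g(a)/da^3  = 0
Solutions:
 g(a) = C1 + Integral(C2*airyai(-2^(2/3)*a/2) + C3*airybi(-2^(2/3)*a/2), a)


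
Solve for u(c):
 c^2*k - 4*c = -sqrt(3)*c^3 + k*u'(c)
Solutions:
 u(c) = C1 + sqrt(3)*c^4/(4*k) + c^3/3 - 2*c^2/k


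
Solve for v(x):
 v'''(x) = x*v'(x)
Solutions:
 v(x) = C1 + Integral(C2*airyai(x) + C3*airybi(x), x)


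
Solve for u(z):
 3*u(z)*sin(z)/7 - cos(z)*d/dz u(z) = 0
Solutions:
 u(z) = C1/cos(z)^(3/7)


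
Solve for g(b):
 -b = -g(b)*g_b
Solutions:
 g(b) = -sqrt(C1 + b^2)
 g(b) = sqrt(C1 + b^2)


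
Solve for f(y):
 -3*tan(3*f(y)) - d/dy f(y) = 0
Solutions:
 f(y) = -asin(C1*exp(-9*y))/3 + pi/3
 f(y) = asin(C1*exp(-9*y))/3


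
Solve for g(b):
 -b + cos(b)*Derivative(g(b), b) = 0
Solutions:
 g(b) = C1 + Integral(b/cos(b), b)


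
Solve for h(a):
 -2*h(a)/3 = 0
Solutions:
 h(a) = 0


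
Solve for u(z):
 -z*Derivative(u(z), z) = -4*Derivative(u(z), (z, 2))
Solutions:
 u(z) = C1 + C2*erfi(sqrt(2)*z/4)


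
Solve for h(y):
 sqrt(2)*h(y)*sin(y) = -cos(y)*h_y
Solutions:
 h(y) = C1*cos(y)^(sqrt(2))


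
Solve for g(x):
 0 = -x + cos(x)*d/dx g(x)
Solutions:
 g(x) = C1 + Integral(x/cos(x), x)


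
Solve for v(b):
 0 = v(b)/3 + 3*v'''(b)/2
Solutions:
 v(b) = C3*exp(-6^(1/3)*b/3) + (C1*sin(2^(1/3)*3^(5/6)*b/6) + C2*cos(2^(1/3)*3^(5/6)*b/6))*exp(6^(1/3)*b/6)


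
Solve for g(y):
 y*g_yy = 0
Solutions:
 g(y) = C1 + C2*y


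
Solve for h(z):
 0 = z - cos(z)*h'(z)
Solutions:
 h(z) = C1 + Integral(z/cos(z), z)


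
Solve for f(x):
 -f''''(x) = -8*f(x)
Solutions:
 f(x) = C1*exp(-2^(3/4)*x) + C2*exp(2^(3/4)*x) + C3*sin(2^(3/4)*x) + C4*cos(2^(3/4)*x)


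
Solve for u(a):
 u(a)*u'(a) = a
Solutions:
 u(a) = -sqrt(C1 + a^2)
 u(a) = sqrt(C1 + a^2)


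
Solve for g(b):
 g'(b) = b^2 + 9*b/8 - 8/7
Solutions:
 g(b) = C1 + b^3/3 + 9*b^2/16 - 8*b/7


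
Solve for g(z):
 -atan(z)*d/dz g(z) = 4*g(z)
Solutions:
 g(z) = C1*exp(-4*Integral(1/atan(z), z))


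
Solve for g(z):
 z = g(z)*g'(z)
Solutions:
 g(z) = -sqrt(C1 + z^2)
 g(z) = sqrt(C1 + z^2)


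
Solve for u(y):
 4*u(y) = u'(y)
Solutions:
 u(y) = C1*exp(4*y)


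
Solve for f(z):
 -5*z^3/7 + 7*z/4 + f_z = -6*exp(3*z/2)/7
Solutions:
 f(z) = C1 + 5*z^4/28 - 7*z^2/8 - 4*exp(3*z/2)/7


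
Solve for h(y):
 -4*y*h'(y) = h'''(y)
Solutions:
 h(y) = C1 + Integral(C2*airyai(-2^(2/3)*y) + C3*airybi(-2^(2/3)*y), y)


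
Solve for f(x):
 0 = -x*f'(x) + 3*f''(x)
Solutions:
 f(x) = C1 + C2*erfi(sqrt(6)*x/6)


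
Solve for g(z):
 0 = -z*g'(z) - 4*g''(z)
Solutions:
 g(z) = C1 + C2*erf(sqrt(2)*z/4)


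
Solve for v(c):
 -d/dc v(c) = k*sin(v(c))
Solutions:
 v(c) = -acos((-C1 - exp(2*c*k))/(C1 - exp(2*c*k))) + 2*pi
 v(c) = acos((-C1 - exp(2*c*k))/(C1 - exp(2*c*k)))


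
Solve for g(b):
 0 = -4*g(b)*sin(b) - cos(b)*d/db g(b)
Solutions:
 g(b) = C1*cos(b)^4


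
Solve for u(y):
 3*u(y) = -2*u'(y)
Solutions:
 u(y) = C1*exp(-3*y/2)


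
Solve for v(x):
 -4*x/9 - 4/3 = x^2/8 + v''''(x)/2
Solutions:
 v(x) = C1 + C2*x + C3*x^2 + C4*x^3 - x^6/1440 - x^5/135 - x^4/9


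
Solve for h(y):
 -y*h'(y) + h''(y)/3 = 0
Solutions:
 h(y) = C1 + C2*erfi(sqrt(6)*y/2)


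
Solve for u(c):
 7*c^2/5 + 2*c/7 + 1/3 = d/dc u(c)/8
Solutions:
 u(c) = C1 + 56*c^3/15 + 8*c^2/7 + 8*c/3


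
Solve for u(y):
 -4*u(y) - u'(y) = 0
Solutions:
 u(y) = C1*exp(-4*y)


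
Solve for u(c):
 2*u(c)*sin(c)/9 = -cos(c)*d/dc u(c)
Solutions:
 u(c) = C1*cos(c)^(2/9)


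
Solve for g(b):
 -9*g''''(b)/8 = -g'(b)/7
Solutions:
 g(b) = C1 + C4*exp(2*147^(1/3)*b/21) + (C2*sin(3^(5/6)*7^(2/3)*b/21) + C3*cos(3^(5/6)*7^(2/3)*b/21))*exp(-147^(1/3)*b/21)


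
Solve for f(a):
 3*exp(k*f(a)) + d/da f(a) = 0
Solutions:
 f(a) = Piecewise((log(1/(C1*k + 3*a*k))/k, Ne(k, 0)), (nan, True))
 f(a) = Piecewise((C1 - 3*a, Eq(k, 0)), (nan, True))


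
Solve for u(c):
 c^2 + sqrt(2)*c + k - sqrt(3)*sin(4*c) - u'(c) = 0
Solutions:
 u(c) = C1 + c^3/3 + sqrt(2)*c^2/2 + c*k + sqrt(3)*cos(4*c)/4


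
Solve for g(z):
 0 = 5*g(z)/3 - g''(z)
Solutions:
 g(z) = C1*exp(-sqrt(15)*z/3) + C2*exp(sqrt(15)*z/3)


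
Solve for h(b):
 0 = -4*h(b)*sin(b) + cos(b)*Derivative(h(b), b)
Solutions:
 h(b) = C1/cos(b)^4


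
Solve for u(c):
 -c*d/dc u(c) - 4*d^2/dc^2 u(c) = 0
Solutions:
 u(c) = C1 + C2*erf(sqrt(2)*c/4)


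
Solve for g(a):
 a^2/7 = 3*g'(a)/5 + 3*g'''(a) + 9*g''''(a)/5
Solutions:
 g(a) = C1 + C2*exp(a*(-20 + 50*2^(1/3)/(9*sqrt(2229) + 493)^(1/3) + 2^(2/3)*(9*sqrt(2229) + 493)^(1/3))/36)*sin(2^(1/3)*sqrt(3)*a*(-2^(1/3)*(9*sqrt(2229) + 493)^(1/3) + 50/(9*sqrt(2229) + 493)^(1/3))/36) + C3*exp(a*(-20 + 50*2^(1/3)/(9*sqrt(2229) + 493)^(1/3) + 2^(2/3)*(9*sqrt(2229) + 493)^(1/3))/36)*cos(2^(1/3)*sqrt(3)*a*(-2^(1/3)*(9*sqrt(2229) + 493)^(1/3) + 50/(9*sqrt(2229) + 493)^(1/3))/36) + C4*exp(-a*(50*2^(1/3)/(9*sqrt(2229) + 493)^(1/3) + 10 + 2^(2/3)*(9*sqrt(2229) + 493)^(1/3))/18) + 5*a^3/63 - 50*a/21


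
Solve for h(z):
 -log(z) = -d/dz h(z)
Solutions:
 h(z) = C1 + z*log(z) - z


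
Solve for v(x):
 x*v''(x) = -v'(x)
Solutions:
 v(x) = C1 + C2*log(x)


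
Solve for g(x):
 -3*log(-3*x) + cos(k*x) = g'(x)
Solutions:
 g(x) = C1 - 3*x*log(-x) - 3*x*log(3) + 3*x + Piecewise((sin(k*x)/k, Ne(k, 0)), (x, True))


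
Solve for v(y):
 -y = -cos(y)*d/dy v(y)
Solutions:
 v(y) = C1 + Integral(y/cos(y), y)


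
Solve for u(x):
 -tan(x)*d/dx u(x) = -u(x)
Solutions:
 u(x) = C1*sin(x)


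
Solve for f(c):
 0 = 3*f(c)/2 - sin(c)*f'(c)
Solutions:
 f(c) = C1*(cos(c) - 1)^(3/4)/(cos(c) + 1)^(3/4)


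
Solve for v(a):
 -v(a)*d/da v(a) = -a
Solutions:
 v(a) = -sqrt(C1 + a^2)
 v(a) = sqrt(C1 + a^2)


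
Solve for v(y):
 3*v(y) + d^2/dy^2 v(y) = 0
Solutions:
 v(y) = C1*sin(sqrt(3)*y) + C2*cos(sqrt(3)*y)


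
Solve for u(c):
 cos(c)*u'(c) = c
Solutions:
 u(c) = C1 + Integral(c/cos(c), c)


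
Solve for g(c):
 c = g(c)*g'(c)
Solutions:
 g(c) = -sqrt(C1 + c^2)
 g(c) = sqrt(C1 + c^2)


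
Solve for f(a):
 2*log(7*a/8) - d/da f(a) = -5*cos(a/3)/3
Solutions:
 f(a) = C1 + 2*a*log(a) - 6*a*log(2) - 2*a + 2*a*log(7) + 5*sin(a/3)


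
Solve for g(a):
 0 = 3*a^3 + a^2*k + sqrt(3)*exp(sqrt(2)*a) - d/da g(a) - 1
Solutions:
 g(a) = C1 + 3*a^4/4 + a^3*k/3 - a + sqrt(6)*exp(sqrt(2)*a)/2


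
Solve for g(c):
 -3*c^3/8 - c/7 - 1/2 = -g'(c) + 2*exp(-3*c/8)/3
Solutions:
 g(c) = C1 + 3*c^4/32 + c^2/14 + c/2 - 16*exp(-3*c/8)/9


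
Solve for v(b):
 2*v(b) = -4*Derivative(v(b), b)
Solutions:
 v(b) = C1*exp(-b/2)


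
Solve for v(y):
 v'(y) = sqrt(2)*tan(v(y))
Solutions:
 v(y) = pi - asin(C1*exp(sqrt(2)*y))
 v(y) = asin(C1*exp(sqrt(2)*y))


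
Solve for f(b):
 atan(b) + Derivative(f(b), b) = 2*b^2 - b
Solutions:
 f(b) = C1 + 2*b^3/3 - b^2/2 - b*atan(b) + log(b^2 + 1)/2


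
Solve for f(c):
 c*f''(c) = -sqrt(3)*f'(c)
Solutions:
 f(c) = C1 + C2*c^(1 - sqrt(3))


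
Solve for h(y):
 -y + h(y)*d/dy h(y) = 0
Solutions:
 h(y) = -sqrt(C1 + y^2)
 h(y) = sqrt(C1 + y^2)


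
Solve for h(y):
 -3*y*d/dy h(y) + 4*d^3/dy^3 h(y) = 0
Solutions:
 h(y) = C1 + Integral(C2*airyai(6^(1/3)*y/2) + C3*airybi(6^(1/3)*y/2), y)


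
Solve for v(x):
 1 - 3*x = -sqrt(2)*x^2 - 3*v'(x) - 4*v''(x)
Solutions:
 v(x) = C1 + C2*exp(-3*x/4) - sqrt(2)*x^3/9 + x^2/2 + 4*sqrt(2)*x^2/9 - 32*sqrt(2)*x/27 - 5*x/3


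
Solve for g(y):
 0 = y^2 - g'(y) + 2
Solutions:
 g(y) = C1 + y^3/3 + 2*y


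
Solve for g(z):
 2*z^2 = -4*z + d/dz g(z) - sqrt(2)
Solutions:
 g(z) = C1 + 2*z^3/3 + 2*z^2 + sqrt(2)*z


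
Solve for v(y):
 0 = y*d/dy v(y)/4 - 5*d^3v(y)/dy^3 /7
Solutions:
 v(y) = C1 + Integral(C2*airyai(350^(1/3)*y/10) + C3*airybi(350^(1/3)*y/10), y)


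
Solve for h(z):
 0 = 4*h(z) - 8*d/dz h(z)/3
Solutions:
 h(z) = C1*exp(3*z/2)


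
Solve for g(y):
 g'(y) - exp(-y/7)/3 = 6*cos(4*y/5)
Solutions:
 g(y) = C1 + 15*sin(4*y/5)/2 - 7*exp(-y/7)/3


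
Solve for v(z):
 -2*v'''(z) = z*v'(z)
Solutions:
 v(z) = C1 + Integral(C2*airyai(-2^(2/3)*z/2) + C3*airybi(-2^(2/3)*z/2), z)


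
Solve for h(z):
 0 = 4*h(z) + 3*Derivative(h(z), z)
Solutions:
 h(z) = C1*exp(-4*z/3)


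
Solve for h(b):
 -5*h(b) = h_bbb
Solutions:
 h(b) = C3*exp(-5^(1/3)*b) + (C1*sin(sqrt(3)*5^(1/3)*b/2) + C2*cos(sqrt(3)*5^(1/3)*b/2))*exp(5^(1/3)*b/2)


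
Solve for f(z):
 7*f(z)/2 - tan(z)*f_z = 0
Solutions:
 f(z) = C1*sin(z)^(7/2)


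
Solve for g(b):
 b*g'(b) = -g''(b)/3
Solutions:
 g(b) = C1 + C2*erf(sqrt(6)*b/2)


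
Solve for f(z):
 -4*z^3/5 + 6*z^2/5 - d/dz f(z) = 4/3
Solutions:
 f(z) = C1 - z^4/5 + 2*z^3/5 - 4*z/3


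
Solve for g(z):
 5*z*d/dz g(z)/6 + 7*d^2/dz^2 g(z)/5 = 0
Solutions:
 g(z) = C1 + C2*erf(5*sqrt(21)*z/42)


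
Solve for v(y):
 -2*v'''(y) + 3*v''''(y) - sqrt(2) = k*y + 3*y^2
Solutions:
 v(y) = C1 + C2*y + C3*y^2 + C4*exp(2*y/3) - y^5/40 + y^4*(-k - 9)/48 + y^3*(-3*k - 27 - 2*sqrt(2))/24


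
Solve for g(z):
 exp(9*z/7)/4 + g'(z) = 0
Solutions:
 g(z) = C1 - 7*exp(9*z/7)/36


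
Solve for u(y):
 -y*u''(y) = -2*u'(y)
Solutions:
 u(y) = C1 + C2*y^3


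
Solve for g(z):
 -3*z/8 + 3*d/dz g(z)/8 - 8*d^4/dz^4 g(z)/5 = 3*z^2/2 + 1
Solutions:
 g(z) = C1 + C4*exp(15^(1/3)*z/4) + 4*z^3/3 + z^2/2 + 8*z/3 + (C2*sin(3^(5/6)*5^(1/3)*z/8) + C3*cos(3^(5/6)*5^(1/3)*z/8))*exp(-15^(1/3)*z/8)


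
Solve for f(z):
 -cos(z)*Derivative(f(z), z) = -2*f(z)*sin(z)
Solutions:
 f(z) = C1/cos(z)^2


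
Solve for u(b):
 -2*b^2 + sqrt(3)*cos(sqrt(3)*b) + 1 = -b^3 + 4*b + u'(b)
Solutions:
 u(b) = C1 + b^4/4 - 2*b^3/3 - 2*b^2 + b + sin(sqrt(3)*b)


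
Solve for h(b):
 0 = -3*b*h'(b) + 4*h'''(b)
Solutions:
 h(b) = C1 + Integral(C2*airyai(6^(1/3)*b/2) + C3*airybi(6^(1/3)*b/2), b)


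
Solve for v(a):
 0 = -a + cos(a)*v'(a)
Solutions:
 v(a) = C1 + Integral(a/cos(a), a)


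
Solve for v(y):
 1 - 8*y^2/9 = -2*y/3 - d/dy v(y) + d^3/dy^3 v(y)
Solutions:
 v(y) = C1 + C2*exp(-y) + C3*exp(y) + 8*y^3/27 - y^2/3 + 7*y/9


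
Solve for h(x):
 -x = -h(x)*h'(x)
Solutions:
 h(x) = -sqrt(C1 + x^2)
 h(x) = sqrt(C1 + x^2)


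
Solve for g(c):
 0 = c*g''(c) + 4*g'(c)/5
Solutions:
 g(c) = C1 + C2*c^(1/5)


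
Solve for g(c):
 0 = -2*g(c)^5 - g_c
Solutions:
 g(c) = -I*(1/(C1 + 8*c))^(1/4)
 g(c) = I*(1/(C1 + 8*c))^(1/4)
 g(c) = -(1/(C1 + 8*c))^(1/4)
 g(c) = (1/(C1 + 8*c))^(1/4)


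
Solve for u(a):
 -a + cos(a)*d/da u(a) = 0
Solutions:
 u(a) = C1 + Integral(a/cos(a), a)


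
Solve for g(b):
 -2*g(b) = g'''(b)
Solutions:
 g(b) = C3*exp(-2^(1/3)*b) + (C1*sin(2^(1/3)*sqrt(3)*b/2) + C2*cos(2^(1/3)*sqrt(3)*b/2))*exp(2^(1/3)*b/2)


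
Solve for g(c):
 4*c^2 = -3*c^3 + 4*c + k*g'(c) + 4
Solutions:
 g(c) = C1 + 3*c^4/(4*k) + 4*c^3/(3*k) - 2*c^2/k - 4*c/k


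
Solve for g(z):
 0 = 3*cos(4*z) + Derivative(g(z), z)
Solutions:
 g(z) = C1 - 3*sin(4*z)/4


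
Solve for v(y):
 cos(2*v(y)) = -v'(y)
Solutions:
 v(y) = -asin((C1 + exp(4*y))/(C1 - exp(4*y)))/2 + pi/2
 v(y) = asin((C1 + exp(4*y))/(C1 - exp(4*y)))/2


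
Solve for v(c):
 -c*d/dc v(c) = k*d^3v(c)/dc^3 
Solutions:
 v(c) = C1 + Integral(C2*airyai(c*(-1/k)^(1/3)) + C3*airybi(c*(-1/k)^(1/3)), c)


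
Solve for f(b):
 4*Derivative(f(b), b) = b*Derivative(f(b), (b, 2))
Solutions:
 f(b) = C1 + C2*b^5


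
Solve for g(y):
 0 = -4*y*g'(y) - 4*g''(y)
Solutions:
 g(y) = C1 + C2*erf(sqrt(2)*y/2)


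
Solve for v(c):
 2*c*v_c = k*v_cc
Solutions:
 v(c) = C1 + C2*erf(c*sqrt(-1/k))/sqrt(-1/k)


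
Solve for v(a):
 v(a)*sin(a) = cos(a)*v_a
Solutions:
 v(a) = C1/cos(a)


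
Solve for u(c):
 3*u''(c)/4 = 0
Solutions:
 u(c) = C1 + C2*c


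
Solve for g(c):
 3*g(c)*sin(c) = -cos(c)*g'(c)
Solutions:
 g(c) = C1*cos(c)^3


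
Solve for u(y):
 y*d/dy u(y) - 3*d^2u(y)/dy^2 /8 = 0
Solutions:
 u(y) = C1 + C2*erfi(2*sqrt(3)*y/3)


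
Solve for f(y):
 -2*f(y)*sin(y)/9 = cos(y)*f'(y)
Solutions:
 f(y) = C1*cos(y)^(2/9)


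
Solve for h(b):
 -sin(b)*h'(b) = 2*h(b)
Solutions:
 h(b) = C1*(cos(b) + 1)/(cos(b) - 1)


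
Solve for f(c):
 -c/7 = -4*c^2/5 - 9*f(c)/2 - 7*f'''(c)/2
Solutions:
 f(c) = C3*exp(-21^(2/3)*c/7) - 8*c^2/45 + 2*c/63 + (C1*sin(3*3^(1/6)*7^(2/3)*c/14) + C2*cos(3*3^(1/6)*7^(2/3)*c/14))*exp(21^(2/3)*c/14)


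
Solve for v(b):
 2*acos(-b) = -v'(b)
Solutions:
 v(b) = C1 - 2*b*acos(-b) - 2*sqrt(1 - b^2)


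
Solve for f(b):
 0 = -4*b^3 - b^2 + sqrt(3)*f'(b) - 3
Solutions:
 f(b) = C1 + sqrt(3)*b^4/3 + sqrt(3)*b^3/9 + sqrt(3)*b


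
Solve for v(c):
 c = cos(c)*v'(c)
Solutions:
 v(c) = C1 + Integral(c/cos(c), c)


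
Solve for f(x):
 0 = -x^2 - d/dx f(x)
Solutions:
 f(x) = C1 - x^3/3


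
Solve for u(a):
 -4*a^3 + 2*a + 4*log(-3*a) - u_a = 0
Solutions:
 u(a) = C1 - a^4 + a^2 + 4*a*log(-a) + 4*a*(-1 + log(3))


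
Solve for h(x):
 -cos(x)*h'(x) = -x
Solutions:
 h(x) = C1 + Integral(x/cos(x), x)


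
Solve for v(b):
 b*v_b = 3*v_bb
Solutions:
 v(b) = C1 + C2*erfi(sqrt(6)*b/6)


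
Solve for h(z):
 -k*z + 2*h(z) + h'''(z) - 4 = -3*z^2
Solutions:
 h(z) = C3*exp(-2^(1/3)*z) + k*z/2 - 3*z^2/2 + (C1*sin(2^(1/3)*sqrt(3)*z/2) + C2*cos(2^(1/3)*sqrt(3)*z/2))*exp(2^(1/3)*z/2) + 2


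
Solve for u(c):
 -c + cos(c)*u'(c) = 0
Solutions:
 u(c) = C1 + Integral(c/cos(c), c)


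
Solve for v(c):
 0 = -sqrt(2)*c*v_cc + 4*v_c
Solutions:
 v(c) = C1 + C2*c^(1 + 2*sqrt(2))


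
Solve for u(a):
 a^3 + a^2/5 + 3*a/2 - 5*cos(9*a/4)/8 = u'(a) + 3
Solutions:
 u(a) = C1 + a^4/4 + a^3/15 + 3*a^2/4 - 3*a - 5*sin(9*a/4)/18


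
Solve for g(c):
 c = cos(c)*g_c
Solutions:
 g(c) = C1 + Integral(c/cos(c), c)


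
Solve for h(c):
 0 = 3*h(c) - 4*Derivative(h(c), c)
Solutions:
 h(c) = C1*exp(3*c/4)


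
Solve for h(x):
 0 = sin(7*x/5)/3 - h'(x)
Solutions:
 h(x) = C1 - 5*cos(7*x/5)/21


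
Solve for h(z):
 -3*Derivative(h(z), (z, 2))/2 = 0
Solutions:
 h(z) = C1 + C2*z


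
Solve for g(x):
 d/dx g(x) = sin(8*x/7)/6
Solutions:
 g(x) = C1 - 7*cos(8*x/7)/48


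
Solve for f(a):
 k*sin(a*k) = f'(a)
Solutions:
 f(a) = C1 - cos(a*k)


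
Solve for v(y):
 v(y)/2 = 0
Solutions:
 v(y) = 0


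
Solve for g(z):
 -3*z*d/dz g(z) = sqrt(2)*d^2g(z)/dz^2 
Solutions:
 g(z) = C1 + C2*erf(2^(1/4)*sqrt(3)*z/2)


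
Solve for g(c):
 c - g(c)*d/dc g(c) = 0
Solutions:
 g(c) = -sqrt(C1 + c^2)
 g(c) = sqrt(C1 + c^2)


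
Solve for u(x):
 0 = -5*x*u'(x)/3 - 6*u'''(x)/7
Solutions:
 u(x) = C1 + Integral(C2*airyai(-420^(1/3)*x/6) + C3*airybi(-420^(1/3)*x/6), x)


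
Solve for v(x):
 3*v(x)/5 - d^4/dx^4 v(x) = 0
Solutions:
 v(x) = C1*exp(-3^(1/4)*5^(3/4)*x/5) + C2*exp(3^(1/4)*5^(3/4)*x/5) + C3*sin(3^(1/4)*5^(3/4)*x/5) + C4*cos(3^(1/4)*5^(3/4)*x/5)


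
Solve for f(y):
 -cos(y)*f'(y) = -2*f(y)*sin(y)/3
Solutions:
 f(y) = C1/cos(y)^(2/3)


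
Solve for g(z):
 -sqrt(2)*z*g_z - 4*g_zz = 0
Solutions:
 g(z) = C1 + C2*erf(2^(3/4)*z/4)


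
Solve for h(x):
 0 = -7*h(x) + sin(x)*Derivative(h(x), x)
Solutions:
 h(x) = C1*sqrt(cos(x) - 1)*(cos(x)^3 - 3*cos(x)^2 + 3*cos(x) - 1)/(sqrt(cos(x) + 1)*(cos(x)^3 + 3*cos(x)^2 + 3*cos(x) + 1))


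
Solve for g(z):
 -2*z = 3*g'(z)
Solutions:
 g(z) = C1 - z^2/3


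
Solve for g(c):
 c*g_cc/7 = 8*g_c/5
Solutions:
 g(c) = C1 + C2*c^(61/5)


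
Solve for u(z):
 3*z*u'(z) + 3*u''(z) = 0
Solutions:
 u(z) = C1 + C2*erf(sqrt(2)*z/2)


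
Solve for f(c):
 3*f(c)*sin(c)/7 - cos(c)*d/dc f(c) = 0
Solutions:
 f(c) = C1/cos(c)^(3/7)


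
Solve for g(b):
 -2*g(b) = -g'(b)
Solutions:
 g(b) = C1*exp(2*b)


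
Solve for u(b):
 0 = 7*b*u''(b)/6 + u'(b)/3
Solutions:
 u(b) = C1 + C2*b^(5/7)


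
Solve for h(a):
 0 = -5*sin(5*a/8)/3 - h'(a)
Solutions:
 h(a) = C1 + 8*cos(5*a/8)/3


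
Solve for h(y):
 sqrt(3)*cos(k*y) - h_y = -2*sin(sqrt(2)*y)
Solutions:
 h(y) = C1 - sqrt(2)*cos(sqrt(2)*y) + sqrt(3)*sin(k*y)/k


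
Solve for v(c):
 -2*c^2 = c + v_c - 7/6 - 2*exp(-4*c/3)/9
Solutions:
 v(c) = C1 - 2*c^3/3 - c^2/2 + 7*c/6 - exp(-4*c/3)/6


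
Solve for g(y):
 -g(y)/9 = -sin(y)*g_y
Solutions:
 g(y) = C1*(cos(y) - 1)^(1/18)/(cos(y) + 1)^(1/18)


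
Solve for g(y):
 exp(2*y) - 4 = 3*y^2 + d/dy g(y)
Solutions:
 g(y) = C1 - y^3 - 4*y + exp(2*y)/2


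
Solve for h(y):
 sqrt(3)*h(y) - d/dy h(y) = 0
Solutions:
 h(y) = C1*exp(sqrt(3)*y)


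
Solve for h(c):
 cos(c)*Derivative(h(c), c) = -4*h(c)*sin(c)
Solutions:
 h(c) = C1*cos(c)^4


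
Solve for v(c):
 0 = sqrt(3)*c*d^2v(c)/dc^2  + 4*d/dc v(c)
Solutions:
 v(c) = C1 + C2*c^(1 - 4*sqrt(3)/3)


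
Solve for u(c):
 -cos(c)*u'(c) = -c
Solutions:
 u(c) = C1 + Integral(c/cos(c), c)


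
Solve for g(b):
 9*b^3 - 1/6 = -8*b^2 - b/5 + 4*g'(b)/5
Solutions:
 g(b) = C1 + 45*b^4/16 + 10*b^3/3 + b^2/8 - 5*b/24


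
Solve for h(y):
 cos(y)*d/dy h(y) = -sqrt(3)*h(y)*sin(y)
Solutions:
 h(y) = C1*cos(y)^(sqrt(3))


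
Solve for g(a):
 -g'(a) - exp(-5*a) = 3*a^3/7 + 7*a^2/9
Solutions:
 g(a) = C1 - 3*a^4/28 - 7*a^3/27 + exp(-5*a)/5


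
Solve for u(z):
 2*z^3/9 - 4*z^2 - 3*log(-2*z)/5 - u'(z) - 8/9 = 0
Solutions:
 u(z) = C1 + z^4/18 - 4*z^3/3 - 3*z*log(-z)/5 + z*(-27*log(2) - 13)/45


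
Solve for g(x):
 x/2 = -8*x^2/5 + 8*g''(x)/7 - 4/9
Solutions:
 g(x) = C1 + C2*x + 7*x^4/60 + 7*x^3/96 + 7*x^2/36


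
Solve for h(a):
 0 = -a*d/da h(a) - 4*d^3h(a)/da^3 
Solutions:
 h(a) = C1 + Integral(C2*airyai(-2^(1/3)*a/2) + C3*airybi(-2^(1/3)*a/2), a)


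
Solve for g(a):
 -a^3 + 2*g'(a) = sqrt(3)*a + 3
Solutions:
 g(a) = C1 + a^4/8 + sqrt(3)*a^2/4 + 3*a/2


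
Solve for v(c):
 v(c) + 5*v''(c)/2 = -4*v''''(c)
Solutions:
 v(c) = (C1*sin(sqrt(2)*c*cos(atan(sqrt(39)/5)/2)/2) + C2*cos(sqrt(2)*c*cos(atan(sqrt(39)/5)/2)/2))*exp(-sqrt(2)*c*sin(atan(sqrt(39)/5)/2)/2) + (C3*sin(sqrt(2)*c*cos(atan(sqrt(39)/5)/2)/2) + C4*cos(sqrt(2)*c*cos(atan(sqrt(39)/5)/2)/2))*exp(sqrt(2)*c*sin(atan(sqrt(39)/5)/2)/2)


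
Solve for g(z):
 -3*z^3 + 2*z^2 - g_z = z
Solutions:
 g(z) = C1 - 3*z^4/4 + 2*z^3/3 - z^2/2


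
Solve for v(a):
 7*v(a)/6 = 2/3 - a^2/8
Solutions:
 v(a) = 4/7 - 3*a^2/28


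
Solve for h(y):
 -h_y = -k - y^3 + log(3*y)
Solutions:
 h(y) = C1 + k*y + y^4/4 - y*log(y) - y*log(3) + y


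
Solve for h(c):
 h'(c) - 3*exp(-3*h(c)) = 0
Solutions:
 h(c) = log(C1 + 9*c)/3
 h(c) = log((-3^(1/3) - 3^(5/6)*I)*(C1 + 3*c)^(1/3)/2)
 h(c) = log((-3^(1/3) + 3^(5/6)*I)*(C1 + 3*c)^(1/3)/2)


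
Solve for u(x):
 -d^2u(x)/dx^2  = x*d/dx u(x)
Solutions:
 u(x) = C1 + C2*erf(sqrt(2)*x/2)


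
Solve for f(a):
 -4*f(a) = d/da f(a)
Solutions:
 f(a) = C1*exp(-4*a)


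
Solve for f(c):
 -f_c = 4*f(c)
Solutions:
 f(c) = C1*exp(-4*c)


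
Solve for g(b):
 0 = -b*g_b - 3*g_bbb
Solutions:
 g(b) = C1 + Integral(C2*airyai(-3^(2/3)*b/3) + C3*airybi(-3^(2/3)*b/3), b)


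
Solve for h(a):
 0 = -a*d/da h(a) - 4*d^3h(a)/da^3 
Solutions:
 h(a) = C1 + Integral(C2*airyai(-2^(1/3)*a/2) + C3*airybi(-2^(1/3)*a/2), a)


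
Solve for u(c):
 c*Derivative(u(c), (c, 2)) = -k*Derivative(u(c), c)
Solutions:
 u(c) = C1 + c^(1 - re(k))*(C2*sin(log(c)*Abs(im(k))) + C3*cos(log(c)*im(k)))


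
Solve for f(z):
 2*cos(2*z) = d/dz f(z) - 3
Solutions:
 f(z) = C1 + 3*z + sin(2*z)


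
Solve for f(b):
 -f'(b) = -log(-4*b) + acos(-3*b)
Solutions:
 f(b) = C1 + b*log(-b) - b*acos(-3*b) - b + 2*b*log(2) - sqrt(1 - 9*b^2)/3


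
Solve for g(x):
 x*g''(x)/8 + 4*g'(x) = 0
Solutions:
 g(x) = C1 + C2/x^31


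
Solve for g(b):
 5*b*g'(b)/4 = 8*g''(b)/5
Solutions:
 g(b) = C1 + C2*erfi(5*b/8)


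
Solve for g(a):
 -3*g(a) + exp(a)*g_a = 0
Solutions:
 g(a) = C1*exp(-3*exp(-a))


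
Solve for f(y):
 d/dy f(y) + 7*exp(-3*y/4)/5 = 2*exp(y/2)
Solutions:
 f(y) = C1 + 4*exp(y/2) + 28*exp(-3*y/4)/15


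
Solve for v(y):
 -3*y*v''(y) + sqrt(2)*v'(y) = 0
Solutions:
 v(y) = C1 + C2*y^(sqrt(2)/3 + 1)


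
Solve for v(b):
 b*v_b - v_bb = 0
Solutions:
 v(b) = C1 + C2*erfi(sqrt(2)*b/2)


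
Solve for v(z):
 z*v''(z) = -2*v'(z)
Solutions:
 v(z) = C1 + C2/z


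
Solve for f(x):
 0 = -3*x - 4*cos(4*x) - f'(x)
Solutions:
 f(x) = C1 - 3*x^2/2 - sin(4*x)


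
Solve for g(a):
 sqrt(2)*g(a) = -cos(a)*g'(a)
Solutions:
 g(a) = C1*(sin(a) - 1)^(sqrt(2)/2)/(sin(a) + 1)^(sqrt(2)/2)


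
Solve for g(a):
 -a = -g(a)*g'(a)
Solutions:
 g(a) = -sqrt(C1 + a^2)
 g(a) = sqrt(C1 + a^2)


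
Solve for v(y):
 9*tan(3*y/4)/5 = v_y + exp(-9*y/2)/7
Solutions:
 v(y) = C1 + 6*log(tan(3*y/4)^2 + 1)/5 + 2*exp(-9*y/2)/63


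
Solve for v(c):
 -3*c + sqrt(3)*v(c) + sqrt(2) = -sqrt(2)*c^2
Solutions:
 v(c) = -sqrt(6)*c^2/3 + sqrt(3)*c - sqrt(6)/3


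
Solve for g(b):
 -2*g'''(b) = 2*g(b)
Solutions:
 g(b) = C3*exp(-b) + (C1*sin(sqrt(3)*b/2) + C2*cos(sqrt(3)*b/2))*exp(b/2)


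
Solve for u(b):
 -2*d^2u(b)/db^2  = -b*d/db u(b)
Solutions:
 u(b) = C1 + C2*erfi(b/2)


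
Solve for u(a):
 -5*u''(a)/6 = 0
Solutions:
 u(a) = C1 + C2*a


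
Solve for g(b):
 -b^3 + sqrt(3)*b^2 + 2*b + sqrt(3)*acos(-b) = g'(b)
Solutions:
 g(b) = C1 - b^4/4 + sqrt(3)*b^3/3 + b^2 + sqrt(3)*(b*acos(-b) + sqrt(1 - b^2))


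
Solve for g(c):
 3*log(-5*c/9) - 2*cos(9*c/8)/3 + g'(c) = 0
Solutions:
 g(c) = C1 - 3*c*log(-c) - 3*c*log(5) + 3*c + 6*c*log(3) + 16*sin(9*c/8)/27


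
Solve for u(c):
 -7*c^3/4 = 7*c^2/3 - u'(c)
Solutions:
 u(c) = C1 + 7*c^4/16 + 7*c^3/9


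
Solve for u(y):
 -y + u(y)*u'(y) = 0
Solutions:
 u(y) = -sqrt(C1 + y^2)
 u(y) = sqrt(C1 + y^2)


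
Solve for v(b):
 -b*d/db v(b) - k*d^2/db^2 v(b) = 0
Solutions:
 v(b) = C1 + C2*sqrt(k)*erf(sqrt(2)*b*sqrt(1/k)/2)


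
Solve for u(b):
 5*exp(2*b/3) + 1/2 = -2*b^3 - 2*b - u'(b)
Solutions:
 u(b) = C1 - b^4/2 - b^2 - b/2 - 15*exp(2*b/3)/2


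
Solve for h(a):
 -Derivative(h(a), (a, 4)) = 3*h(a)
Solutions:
 h(a) = (C1*sin(sqrt(2)*3^(1/4)*a/2) + C2*cos(sqrt(2)*3^(1/4)*a/2))*exp(-sqrt(2)*3^(1/4)*a/2) + (C3*sin(sqrt(2)*3^(1/4)*a/2) + C4*cos(sqrt(2)*3^(1/4)*a/2))*exp(sqrt(2)*3^(1/4)*a/2)


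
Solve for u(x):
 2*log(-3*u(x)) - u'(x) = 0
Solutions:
 -Integral(1/(log(-_y) + log(3)), (_y, u(x)))/2 = C1 - x


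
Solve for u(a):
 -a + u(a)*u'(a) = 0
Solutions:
 u(a) = -sqrt(C1 + a^2)
 u(a) = sqrt(C1 + a^2)


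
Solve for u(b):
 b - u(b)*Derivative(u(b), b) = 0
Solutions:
 u(b) = -sqrt(C1 + b^2)
 u(b) = sqrt(C1 + b^2)


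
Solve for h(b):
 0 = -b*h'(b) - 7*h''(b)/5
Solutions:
 h(b) = C1 + C2*erf(sqrt(70)*b/14)


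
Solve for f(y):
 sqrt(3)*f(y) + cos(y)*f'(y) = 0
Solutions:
 f(y) = C1*(sin(y) - 1)^(sqrt(3)/2)/(sin(y) + 1)^(sqrt(3)/2)


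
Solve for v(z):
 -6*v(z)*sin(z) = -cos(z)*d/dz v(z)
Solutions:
 v(z) = C1/cos(z)^6


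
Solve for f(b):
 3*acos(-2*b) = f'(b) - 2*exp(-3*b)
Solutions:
 f(b) = C1 + 3*b*acos(-2*b) + 3*sqrt(1 - 4*b^2)/2 - 2*exp(-3*b)/3


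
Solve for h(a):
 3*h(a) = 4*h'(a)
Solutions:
 h(a) = C1*exp(3*a/4)


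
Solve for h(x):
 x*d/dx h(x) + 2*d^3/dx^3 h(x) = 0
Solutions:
 h(x) = C1 + Integral(C2*airyai(-2^(2/3)*x/2) + C3*airybi(-2^(2/3)*x/2), x)


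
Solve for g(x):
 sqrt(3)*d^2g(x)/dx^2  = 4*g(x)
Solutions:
 g(x) = C1*exp(-2*3^(3/4)*x/3) + C2*exp(2*3^(3/4)*x/3)


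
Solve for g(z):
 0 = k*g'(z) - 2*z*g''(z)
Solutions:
 g(z) = C1 + z^(re(k)/2 + 1)*(C2*sin(log(z)*Abs(im(k))/2) + C3*cos(log(z)*im(k)/2))


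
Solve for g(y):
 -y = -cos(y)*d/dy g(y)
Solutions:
 g(y) = C1 + Integral(y/cos(y), y)


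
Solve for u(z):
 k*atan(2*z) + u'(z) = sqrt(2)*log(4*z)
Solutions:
 u(z) = C1 - k*(z*atan(2*z) - log(4*z^2 + 1)/4) + sqrt(2)*z*(log(z) - 1) + 2*sqrt(2)*z*log(2)


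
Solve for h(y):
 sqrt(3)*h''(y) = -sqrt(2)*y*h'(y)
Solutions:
 h(y) = C1 + C2*erf(6^(3/4)*y/6)


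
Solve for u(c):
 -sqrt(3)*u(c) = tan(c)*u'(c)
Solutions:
 u(c) = C1/sin(c)^(sqrt(3))


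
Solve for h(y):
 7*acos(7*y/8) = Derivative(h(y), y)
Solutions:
 h(y) = C1 + 7*y*acos(7*y/8) - sqrt(64 - 49*y^2)


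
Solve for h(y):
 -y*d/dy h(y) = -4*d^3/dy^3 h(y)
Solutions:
 h(y) = C1 + Integral(C2*airyai(2^(1/3)*y/2) + C3*airybi(2^(1/3)*y/2), y)


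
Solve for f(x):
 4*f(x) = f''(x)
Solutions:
 f(x) = C1*exp(-2*x) + C2*exp(2*x)


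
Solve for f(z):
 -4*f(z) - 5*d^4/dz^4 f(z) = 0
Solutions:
 f(z) = (C1*sin(5^(3/4)*z/5) + C2*cos(5^(3/4)*z/5))*exp(-5^(3/4)*z/5) + (C3*sin(5^(3/4)*z/5) + C4*cos(5^(3/4)*z/5))*exp(5^(3/4)*z/5)


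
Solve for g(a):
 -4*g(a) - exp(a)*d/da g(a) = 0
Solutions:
 g(a) = C1*exp(4*exp(-a))


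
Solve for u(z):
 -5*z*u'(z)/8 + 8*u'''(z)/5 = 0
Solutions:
 u(z) = C1 + Integral(C2*airyai(5^(2/3)*z/4) + C3*airybi(5^(2/3)*z/4), z)


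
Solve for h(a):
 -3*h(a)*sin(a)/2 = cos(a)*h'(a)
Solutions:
 h(a) = C1*cos(a)^(3/2)


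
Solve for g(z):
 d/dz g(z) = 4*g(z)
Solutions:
 g(z) = C1*exp(4*z)


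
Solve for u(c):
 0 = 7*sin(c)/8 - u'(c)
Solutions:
 u(c) = C1 - 7*cos(c)/8


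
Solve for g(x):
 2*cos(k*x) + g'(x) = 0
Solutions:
 g(x) = C1 - 2*sin(k*x)/k


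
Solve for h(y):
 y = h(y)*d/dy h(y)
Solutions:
 h(y) = -sqrt(C1 + y^2)
 h(y) = sqrt(C1 + y^2)


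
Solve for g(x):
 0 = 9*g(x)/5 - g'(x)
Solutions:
 g(x) = C1*exp(9*x/5)


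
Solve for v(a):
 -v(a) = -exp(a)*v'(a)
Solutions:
 v(a) = C1*exp(-exp(-a))


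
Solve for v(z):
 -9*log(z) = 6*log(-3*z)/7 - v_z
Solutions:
 v(z) = C1 + 69*z*log(z)/7 + 3*z*(-23 + 2*log(3) + 2*I*pi)/7


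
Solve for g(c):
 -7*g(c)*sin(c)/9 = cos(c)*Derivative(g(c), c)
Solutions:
 g(c) = C1*cos(c)^(7/9)


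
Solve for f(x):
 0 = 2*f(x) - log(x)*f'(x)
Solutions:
 f(x) = C1*exp(2*li(x))


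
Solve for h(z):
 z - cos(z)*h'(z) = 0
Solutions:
 h(z) = C1 + Integral(z/cos(z), z)


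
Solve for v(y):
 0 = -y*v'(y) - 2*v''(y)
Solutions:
 v(y) = C1 + C2*erf(y/2)


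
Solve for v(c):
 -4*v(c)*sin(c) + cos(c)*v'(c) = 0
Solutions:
 v(c) = C1/cos(c)^4


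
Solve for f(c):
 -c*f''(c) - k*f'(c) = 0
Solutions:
 f(c) = C1 + c^(1 - re(k))*(C2*sin(log(c)*Abs(im(k))) + C3*cos(log(c)*im(k)))


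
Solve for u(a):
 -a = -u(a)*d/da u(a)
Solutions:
 u(a) = -sqrt(C1 + a^2)
 u(a) = sqrt(C1 + a^2)


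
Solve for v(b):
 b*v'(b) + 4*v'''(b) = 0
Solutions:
 v(b) = C1 + Integral(C2*airyai(-2^(1/3)*b/2) + C3*airybi(-2^(1/3)*b/2), b)


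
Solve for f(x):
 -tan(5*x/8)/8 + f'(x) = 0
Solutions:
 f(x) = C1 - log(cos(5*x/8))/5


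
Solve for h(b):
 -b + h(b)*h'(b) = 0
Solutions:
 h(b) = -sqrt(C1 + b^2)
 h(b) = sqrt(C1 + b^2)


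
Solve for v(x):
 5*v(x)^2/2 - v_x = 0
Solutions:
 v(x) = -2/(C1 + 5*x)


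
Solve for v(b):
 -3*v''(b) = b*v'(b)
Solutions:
 v(b) = C1 + C2*erf(sqrt(6)*b/6)


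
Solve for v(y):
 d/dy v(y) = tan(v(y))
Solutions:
 v(y) = pi - asin(C1*exp(y))
 v(y) = asin(C1*exp(y))


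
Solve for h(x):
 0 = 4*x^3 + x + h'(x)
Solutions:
 h(x) = C1 - x^4 - x^2/2


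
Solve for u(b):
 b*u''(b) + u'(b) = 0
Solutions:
 u(b) = C1 + C2*log(b)


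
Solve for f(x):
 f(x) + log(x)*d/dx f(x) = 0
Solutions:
 f(x) = C1*exp(-li(x))


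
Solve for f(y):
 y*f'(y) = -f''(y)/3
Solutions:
 f(y) = C1 + C2*erf(sqrt(6)*y/2)


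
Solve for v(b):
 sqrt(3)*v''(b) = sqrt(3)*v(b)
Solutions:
 v(b) = C1*exp(-b) + C2*exp(b)


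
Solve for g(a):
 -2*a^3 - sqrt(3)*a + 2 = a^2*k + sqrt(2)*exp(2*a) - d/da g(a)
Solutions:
 g(a) = C1 + a^4/2 + a^3*k/3 + sqrt(3)*a^2/2 - 2*a + sqrt(2)*exp(2*a)/2


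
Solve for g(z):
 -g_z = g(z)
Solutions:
 g(z) = C1*exp(-z)


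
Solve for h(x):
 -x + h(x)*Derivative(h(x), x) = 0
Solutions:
 h(x) = -sqrt(C1 + x^2)
 h(x) = sqrt(C1 + x^2)


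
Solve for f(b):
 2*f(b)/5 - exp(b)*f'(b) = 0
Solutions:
 f(b) = C1*exp(-2*exp(-b)/5)


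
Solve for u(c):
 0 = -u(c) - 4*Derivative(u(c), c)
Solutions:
 u(c) = C1*exp(-c/4)


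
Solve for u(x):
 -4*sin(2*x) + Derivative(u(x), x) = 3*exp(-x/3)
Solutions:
 u(x) = C1 - 2*cos(2*x) - 9*exp(-x/3)


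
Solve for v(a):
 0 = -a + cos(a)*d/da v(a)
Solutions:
 v(a) = C1 + Integral(a/cos(a), a)


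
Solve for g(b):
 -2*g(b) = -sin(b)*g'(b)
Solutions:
 g(b) = C1*(cos(b) - 1)/(cos(b) + 1)


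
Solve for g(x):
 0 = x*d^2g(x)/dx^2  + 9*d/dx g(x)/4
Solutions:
 g(x) = C1 + C2/x^(5/4)


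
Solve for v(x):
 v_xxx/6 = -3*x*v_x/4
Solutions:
 v(x) = C1 + Integral(C2*airyai(-6^(2/3)*x/2) + C3*airybi(-6^(2/3)*x/2), x)


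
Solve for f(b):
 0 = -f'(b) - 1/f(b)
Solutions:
 f(b) = -sqrt(C1 - 2*b)
 f(b) = sqrt(C1 - 2*b)


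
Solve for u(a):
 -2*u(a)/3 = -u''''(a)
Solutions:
 u(a) = C1*exp(-2^(1/4)*3^(3/4)*a/3) + C2*exp(2^(1/4)*3^(3/4)*a/3) + C3*sin(2^(1/4)*3^(3/4)*a/3) + C4*cos(2^(1/4)*3^(3/4)*a/3)


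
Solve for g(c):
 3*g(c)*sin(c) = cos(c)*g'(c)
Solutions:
 g(c) = C1/cos(c)^3


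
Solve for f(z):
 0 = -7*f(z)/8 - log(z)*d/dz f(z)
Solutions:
 f(z) = C1*exp(-7*li(z)/8)


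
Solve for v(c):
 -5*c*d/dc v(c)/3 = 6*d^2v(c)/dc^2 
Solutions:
 v(c) = C1 + C2*erf(sqrt(5)*c/6)


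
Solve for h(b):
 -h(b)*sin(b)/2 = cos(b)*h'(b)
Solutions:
 h(b) = C1*sqrt(cos(b))


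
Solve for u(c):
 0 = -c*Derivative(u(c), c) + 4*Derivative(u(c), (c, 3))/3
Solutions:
 u(c) = C1 + Integral(C2*airyai(6^(1/3)*c/2) + C3*airybi(6^(1/3)*c/2), c)


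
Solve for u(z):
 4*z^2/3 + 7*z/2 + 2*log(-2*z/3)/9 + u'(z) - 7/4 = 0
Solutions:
 u(z) = C1 - 4*z^3/9 - 7*z^2/4 - 2*z*log(-z)/9 + z*(-8*log(2) + 8*log(3) + 71)/36


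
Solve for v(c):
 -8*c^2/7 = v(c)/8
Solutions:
 v(c) = -64*c^2/7


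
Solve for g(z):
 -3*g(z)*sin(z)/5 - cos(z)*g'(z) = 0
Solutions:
 g(z) = C1*cos(z)^(3/5)


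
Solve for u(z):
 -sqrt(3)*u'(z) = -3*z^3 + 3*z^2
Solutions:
 u(z) = C1 + sqrt(3)*z^4/4 - sqrt(3)*z^3/3


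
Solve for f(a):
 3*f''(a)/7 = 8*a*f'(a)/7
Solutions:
 f(a) = C1 + C2*erfi(2*sqrt(3)*a/3)


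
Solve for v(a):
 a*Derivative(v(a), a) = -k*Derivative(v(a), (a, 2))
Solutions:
 v(a) = C1 + C2*sqrt(k)*erf(sqrt(2)*a*sqrt(1/k)/2)


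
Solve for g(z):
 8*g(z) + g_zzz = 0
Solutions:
 g(z) = C3*exp(-2*z) + (C1*sin(sqrt(3)*z) + C2*cos(sqrt(3)*z))*exp(z)


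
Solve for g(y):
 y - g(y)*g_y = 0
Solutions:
 g(y) = -sqrt(C1 + y^2)
 g(y) = sqrt(C1 + y^2)


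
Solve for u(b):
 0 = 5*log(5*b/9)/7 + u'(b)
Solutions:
 u(b) = C1 - 5*b*log(b)/7 - 5*b*log(5)/7 + 5*b/7 + 10*b*log(3)/7


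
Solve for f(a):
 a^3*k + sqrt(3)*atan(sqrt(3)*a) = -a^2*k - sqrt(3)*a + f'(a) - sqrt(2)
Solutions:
 f(a) = C1 + a^4*k/4 + a^3*k/3 + sqrt(3)*a^2/2 + sqrt(2)*a + sqrt(3)*(a*atan(sqrt(3)*a) - sqrt(3)*log(3*a^2 + 1)/6)


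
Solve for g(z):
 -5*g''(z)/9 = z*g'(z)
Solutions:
 g(z) = C1 + C2*erf(3*sqrt(10)*z/10)


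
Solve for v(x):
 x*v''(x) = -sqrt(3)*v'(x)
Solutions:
 v(x) = C1 + C2*x^(1 - sqrt(3))


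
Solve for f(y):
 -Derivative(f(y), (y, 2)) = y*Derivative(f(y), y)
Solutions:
 f(y) = C1 + C2*erf(sqrt(2)*y/2)


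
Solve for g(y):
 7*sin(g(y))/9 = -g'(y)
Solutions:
 7*y/9 + log(cos(g(y)) - 1)/2 - log(cos(g(y)) + 1)/2 = C1


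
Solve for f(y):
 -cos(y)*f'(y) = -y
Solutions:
 f(y) = C1 + Integral(y/cos(y), y)


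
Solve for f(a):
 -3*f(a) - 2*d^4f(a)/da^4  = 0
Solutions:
 f(a) = (C1*sin(6^(1/4)*a/2) + C2*cos(6^(1/4)*a/2))*exp(-6^(1/4)*a/2) + (C3*sin(6^(1/4)*a/2) + C4*cos(6^(1/4)*a/2))*exp(6^(1/4)*a/2)


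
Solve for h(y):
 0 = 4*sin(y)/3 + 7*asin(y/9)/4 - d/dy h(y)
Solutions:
 h(y) = C1 + 7*y*asin(y/9)/4 + 7*sqrt(81 - y^2)/4 - 4*cos(y)/3


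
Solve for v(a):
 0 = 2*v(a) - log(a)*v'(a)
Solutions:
 v(a) = C1*exp(2*li(a))


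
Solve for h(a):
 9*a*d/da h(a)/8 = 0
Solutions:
 h(a) = C1


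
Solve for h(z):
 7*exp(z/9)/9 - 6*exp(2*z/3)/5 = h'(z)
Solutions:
 h(z) = C1 + 7*exp(z/9) - 9*exp(2*z/3)/5


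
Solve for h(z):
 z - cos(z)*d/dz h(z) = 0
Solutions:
 h(z) = C1 + Integral(z/cos(z), z)


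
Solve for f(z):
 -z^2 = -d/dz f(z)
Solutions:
 f(z) = C1 + z^3/3


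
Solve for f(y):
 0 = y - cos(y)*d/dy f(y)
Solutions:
 f(y) = C1 + Integral(y/cos(y), y)


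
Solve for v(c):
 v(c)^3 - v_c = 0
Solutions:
 v(c) = -sqrt(2)*sqrt(-1/(C1 + c))/2
 v(c) = sqrt(2)*sqrt(-1/(C1 + c))/2


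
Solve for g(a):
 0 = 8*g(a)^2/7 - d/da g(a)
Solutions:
 g(a) = -7/(C1 + 8*a)


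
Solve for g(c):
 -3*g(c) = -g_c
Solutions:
 g(c) = C1*exp(3*c)


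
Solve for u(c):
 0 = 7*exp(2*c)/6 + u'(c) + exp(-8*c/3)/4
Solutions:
 u(c) = C1 - 7*exp(2*c)/12 + 3*exp(-8*c/3)/32


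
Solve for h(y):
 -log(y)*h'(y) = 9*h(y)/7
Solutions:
 h(y) = C1*exp(-9*li(y)/7)


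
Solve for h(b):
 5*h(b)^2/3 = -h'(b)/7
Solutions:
 h(b) = 3/(C1 + 35*b)


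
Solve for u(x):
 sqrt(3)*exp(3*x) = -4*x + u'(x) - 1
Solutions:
 u(x) = C1 + 2*x^2 + x + sqrt(3)*exp(3*x)/3


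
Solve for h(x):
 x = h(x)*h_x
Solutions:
 h(x) = -sqrt(C1 + x^2)
 h(x) = sqrt(C1 + x^2)


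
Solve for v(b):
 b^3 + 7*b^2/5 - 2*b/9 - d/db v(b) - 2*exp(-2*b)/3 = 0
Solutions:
 v(b) = C1 + b^4/4 + 7*b^3/15 - b^2/9 + exp(-2*b)/3


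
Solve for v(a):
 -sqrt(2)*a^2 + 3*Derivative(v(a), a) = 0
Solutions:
 v(a) = C1 + sqrt(2)*a^3/9


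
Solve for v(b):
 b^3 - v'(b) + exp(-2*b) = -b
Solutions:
 v(b) = C1 + b^4/4 + b^2/2 - exp(-2*b)/2


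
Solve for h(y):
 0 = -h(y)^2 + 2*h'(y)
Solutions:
 h(y) = -2/(C1 + y)


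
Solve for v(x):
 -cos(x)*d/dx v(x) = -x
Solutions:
 v(x) = C1 + Integral(x/cos(x), x)


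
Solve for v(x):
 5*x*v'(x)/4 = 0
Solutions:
 v(x) = C1


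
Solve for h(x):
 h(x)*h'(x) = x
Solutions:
 h(x) = -sqrt(C1 + x^2)
 h(x) = sqrt(C1 + x^2)


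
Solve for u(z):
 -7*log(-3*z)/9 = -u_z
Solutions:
 u(z) = C1 + 7*z*log(-z)/9 + 7*z*(-1 + log(3))/9


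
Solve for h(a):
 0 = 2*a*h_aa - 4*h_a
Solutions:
 h(a) = C1 + C2*a^3


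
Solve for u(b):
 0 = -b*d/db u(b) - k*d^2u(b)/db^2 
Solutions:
 u(b) = C1 + C2*sqrt(k)*erf(sqrt(2)*b*sqrt(1/k)/2)


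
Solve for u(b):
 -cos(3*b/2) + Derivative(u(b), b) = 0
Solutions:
 u(b) = C1 + 2*sin(3*b/2)/3


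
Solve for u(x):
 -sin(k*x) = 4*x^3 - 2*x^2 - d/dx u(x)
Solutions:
 u(x) = C1 + x^4 - 2*x^3/3 - cos(k*x)/k


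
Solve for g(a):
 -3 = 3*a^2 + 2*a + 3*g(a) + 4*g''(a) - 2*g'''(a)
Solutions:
 g(a) = C1*exp(a*(-2^(1/3)*(9*sqrt(145) + 113)^(1/3) - 8*2^(2/3)/(9*sqrt(145) + 113)^(1/3) + 8)/12)*sin(2^(1/3)*sqrt(3)*a*(-(9*sqrt(145) + 113)^(1/3) + 8*2^(1/3)/(9*sqrt(145) + 113)^(1/3))/12) + C2*exp(a*(-2^(1/3)*(9*sqrt(145) + 113)^(1/3) - 8*2^(2/3)/(9*sqrt(145) + 113)^(1/3) + 8)/12)*cos(2^(1/3)*sqrt(3)*a*(-(9*sqrt(145) + 113)^(1/3) + 8*2^(1/3)/(9*sqrt(145) + 113)^(1/3))/12) + C3*exp(a*(8*2^(2/3)/(9*sqrt(145) + 113)^(1/3) + 4 + 2^(1/3)*(9*sqrt(145) + 113)^(1/3))/6) - a^2 - 2*a/3 + 5/3


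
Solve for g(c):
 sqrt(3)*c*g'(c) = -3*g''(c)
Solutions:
 g(c) = C1 + C2*erf(sqrt(2)*3^(3/4)*c/6)


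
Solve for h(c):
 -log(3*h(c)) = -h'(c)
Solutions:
 -Integral(1/(log(_y) + log(3)), (_y, h(c))) = C1 - c


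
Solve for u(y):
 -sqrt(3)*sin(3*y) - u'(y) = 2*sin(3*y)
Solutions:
 u(y) = C1 + sqrt(3)*cos(3*y)/3 + 2*cos(3*y)/3
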